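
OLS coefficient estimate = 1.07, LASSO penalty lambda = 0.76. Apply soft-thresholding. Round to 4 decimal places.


Check: |1.07| = 1.07 vs lambda = 0.76.
Since |beta| > lambda, coefficient = sign(beta)*(|beta| - lambda) = 0.3100.
Soft-thresholded coefficient = 0.3100.

0.3100


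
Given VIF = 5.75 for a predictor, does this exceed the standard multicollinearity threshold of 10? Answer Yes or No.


Check: VIF = 5.75 vs threshold = 10.
Since 5.75 < 10, the answer is No.

No


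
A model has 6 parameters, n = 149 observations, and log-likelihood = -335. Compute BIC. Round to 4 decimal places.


Compute k*ln(n) = 6*ln(149) = 6*5.003946 = 30.023676.
Then -2*loglik = 670.
BIC = 30.023676 + 670 = 700.023676, which rounds to 700.0237.

700.0237


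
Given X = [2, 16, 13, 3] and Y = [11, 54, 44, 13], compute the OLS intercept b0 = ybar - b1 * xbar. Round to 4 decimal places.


The slope is b1 = 3.0872.
Sample means are xbar = 8.5000 and ybar = 30.5000.
Intercept: b0 = 30.5000 - (3.0872)(8.5000) = 4.2584.

4.2584


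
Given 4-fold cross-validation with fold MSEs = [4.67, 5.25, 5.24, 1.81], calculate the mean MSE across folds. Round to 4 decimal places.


Total MSE across folds = 16.9700.
CV-MSE = 16.9700/4 = 4.2425.

4.2425


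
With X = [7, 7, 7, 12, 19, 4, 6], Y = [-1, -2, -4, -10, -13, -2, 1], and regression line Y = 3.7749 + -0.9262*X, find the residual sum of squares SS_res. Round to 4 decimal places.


Predicted values from Y = 3.7749 + -0.9262*X.
Residuals: [1.7085, 0.7085, -1.2915, -2.6605, 0.8229, -2.0701, 2.7823].
SSres = 24.8708.

24.8708


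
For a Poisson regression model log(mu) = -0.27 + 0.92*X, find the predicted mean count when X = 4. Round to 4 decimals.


eta = -0.27 + 0.92 * 4 = 3.4100.
mu = exp(3.4100) = 30.2652.

30.2652


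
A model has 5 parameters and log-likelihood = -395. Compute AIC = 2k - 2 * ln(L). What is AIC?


AIC = 2*5 - 2*(-395).
= 10 + 790 = 800.

800


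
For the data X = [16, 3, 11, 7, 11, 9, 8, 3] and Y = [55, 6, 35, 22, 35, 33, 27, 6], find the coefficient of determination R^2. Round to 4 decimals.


Fit the OLS line: b0 = -4.2746, b1 = 3.7235.
SSres = 23.7822.
SStot = 1853.8750.
R^2 = 1 - 23.7822/1853.8750 = 0.9872.

0.9872


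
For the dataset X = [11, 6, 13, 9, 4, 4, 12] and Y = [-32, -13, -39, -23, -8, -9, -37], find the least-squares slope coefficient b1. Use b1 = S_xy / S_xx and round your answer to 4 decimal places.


Calculate xbar = 8.4286, ybar = -23.0000.
S_xx = 85.7143, S_xy = -299.0000.
Using b1 = S_xy / S_xx = -299.0000 / 85.7143, we get b1 = -3.4883.

-3.4883


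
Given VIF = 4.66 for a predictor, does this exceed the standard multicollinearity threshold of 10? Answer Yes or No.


The threshold is 10.
VIF = 4.66 is < 10.
Multicollinearity indication: No.

No


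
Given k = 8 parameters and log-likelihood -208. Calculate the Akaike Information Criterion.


AIC = 2*8 - 2*(-208).
= 16 + 416 = 432.

432


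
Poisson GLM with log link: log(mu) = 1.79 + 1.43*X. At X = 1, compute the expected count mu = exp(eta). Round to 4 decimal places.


Compute eta = 1.79 + 1.43 * 1 = 3.2200.
Apply inverse link: mu = e^3.2200 = 25.0281.

25.0281


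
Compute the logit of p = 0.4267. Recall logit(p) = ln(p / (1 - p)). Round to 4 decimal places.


The odds are p/(1-p) = 0.4267 / 0.5733 = 0.7443.
logit(p) = ln(0.7443) = -0.2953.

-0.2953


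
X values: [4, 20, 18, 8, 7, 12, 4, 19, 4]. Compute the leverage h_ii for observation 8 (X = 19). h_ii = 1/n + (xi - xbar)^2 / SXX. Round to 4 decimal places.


Mean of X: xbar = 10.6667.
SXX = 366.0000.
For X = 19: h = 1/9 + (19 - 10.6667)^2/366.0000 = 0.3009.

0.3009


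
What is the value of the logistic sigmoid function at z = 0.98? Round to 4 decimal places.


exp(-0.9800) = 0.3753.
1 + exp(-z) = 1.3753.
sigmoid = 1/1.3753 = 0.7271.

0.7271


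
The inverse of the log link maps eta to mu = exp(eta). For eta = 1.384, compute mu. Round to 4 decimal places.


The inverse log link gives:
mu = exp(1.384) = 3.9908.

3.9908


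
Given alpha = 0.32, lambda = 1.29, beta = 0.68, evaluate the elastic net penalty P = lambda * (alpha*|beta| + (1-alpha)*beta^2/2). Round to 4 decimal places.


Compute:
L1 = 0.32 * 0.68 = 0.2176.
L2 = 0.68 * 0.68^2 / 2 = 0.1572.
Penalty = 1.29 * (0.2176 + 0.1572) = 0.4835.

0.4835


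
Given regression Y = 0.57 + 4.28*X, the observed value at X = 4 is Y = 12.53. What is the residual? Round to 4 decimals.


Predicted = 0.57 + 4.28 * 4 = 17.6900.
Residual = 12.53 - 17.6900 = -5.1600.

-5.1600


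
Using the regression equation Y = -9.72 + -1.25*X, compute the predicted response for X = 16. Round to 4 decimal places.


Substitute X = 16 into the equation:
Y = -9.72 + -1.25 * 16 = -9.72 + -20.0000 = -29.7200.

-29.7200


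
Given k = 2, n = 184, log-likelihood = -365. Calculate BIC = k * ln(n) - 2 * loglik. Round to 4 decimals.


Compute k*ln(n) = 2*ln(184) = 2*5.214936 = 10.429872.
Then -2*loglik = 730.
BIC = 10.429872 + 730 = 740.429872, which rounds to 740.4299.

740.4299


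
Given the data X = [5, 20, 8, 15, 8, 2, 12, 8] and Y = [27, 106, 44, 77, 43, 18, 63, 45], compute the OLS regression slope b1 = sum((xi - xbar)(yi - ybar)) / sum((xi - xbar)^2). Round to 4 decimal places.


First compute the means: xbar = 9.7500, ybar = 52.8750.
Then S_xx = sum((xi - xbar)^2) = 229.5000.
S_xy = sum((xi - xbar)(yi - ybar)) = 1133.7500.
b1 = S_xy / S_xx = 1133.7500 / 229.5000 = 4.9401.

4.9401


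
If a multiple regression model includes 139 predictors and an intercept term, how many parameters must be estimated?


Total coefficients = number of predictors + 1 (for the intercept).
= 139 + 1 = 140.

140


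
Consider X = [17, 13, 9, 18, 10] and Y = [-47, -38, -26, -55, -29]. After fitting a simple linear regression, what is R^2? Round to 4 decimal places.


After computing the OLS fit (b0=0.8712, b1=-2.9755):
SSres = 12.7607, SStot = 590.0000.
R^2 = 1 - 12.7607/590.0000 = 0.9784.

0.9784


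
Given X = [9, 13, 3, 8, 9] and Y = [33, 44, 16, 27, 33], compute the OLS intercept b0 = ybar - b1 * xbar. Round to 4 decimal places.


The slope is b1 = 2.8281.
Sample means are xbar = 8.4000 and ybar = 30.6000.
Intercept: b0 = 30.6000 - (2.8281)(8.4000) = 6.8438.

6.8438


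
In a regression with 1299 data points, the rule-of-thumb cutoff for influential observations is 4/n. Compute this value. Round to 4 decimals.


Cook's distance cutoff = 4/n = 4/1299.
= 0.0031.

0.0031


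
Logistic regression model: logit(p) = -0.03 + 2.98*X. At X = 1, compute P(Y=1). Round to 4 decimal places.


z = -0.03 + 2.98 * 1 = 2.9500.
Sigmoid: P = 1 / (1 + exp(-2.9500)) = 0.9503.

0.9503


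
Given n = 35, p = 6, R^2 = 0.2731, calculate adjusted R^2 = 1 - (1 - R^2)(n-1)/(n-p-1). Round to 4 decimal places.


Using the formula:
(1 - 0.2731) = 0.7269.
Multiply by 34/28: 0.7269 * 34 = 24.7146, then 24.7146 / 28 = 0.8827.
Adj R^2 = 1 - 0.8827 = 0.1173.

0.1173


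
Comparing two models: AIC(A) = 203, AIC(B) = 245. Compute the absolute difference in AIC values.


Compute |203 - 245| = 42.
Model A has the smaller AIC.

42


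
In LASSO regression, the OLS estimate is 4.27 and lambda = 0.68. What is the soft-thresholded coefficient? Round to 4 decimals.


Absolute value: |4.27| = 4.27.
Compare to lambda = 0.68.
Since |beta| > lambda, coefficient = sign(beta)*(|beta| - lambda) = 3.5900.

3.5900


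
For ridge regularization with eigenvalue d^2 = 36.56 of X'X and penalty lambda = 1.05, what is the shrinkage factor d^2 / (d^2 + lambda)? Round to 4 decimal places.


Denominator = d^2 + lambda = 36.56 + 1.05 = 37.6100.
Shrinkage = 36.56 / 37.6100 = 0.9721.

0.9721


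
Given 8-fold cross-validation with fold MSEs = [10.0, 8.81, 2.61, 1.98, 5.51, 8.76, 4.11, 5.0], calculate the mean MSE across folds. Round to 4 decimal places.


Total MSE across folds = 46.7800.
CV-MSE = 46.7800/8 = 5.8475.

5.8475


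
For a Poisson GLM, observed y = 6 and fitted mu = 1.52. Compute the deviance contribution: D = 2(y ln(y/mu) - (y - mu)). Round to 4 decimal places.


Compute y*ln(y/mu) = 6*ln(6/1.52) = 6*1.373049 = 8.238294.
y - mu = 4.48.
D = 2*(8.238294 - (4.48)) = 7.516588, which rounds to 7.5166.

7.5166


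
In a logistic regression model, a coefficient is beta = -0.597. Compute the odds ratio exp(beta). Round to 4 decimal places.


The odds ratio is computed as:
OR = e^(-0.597) = 0.5505.

0.5505


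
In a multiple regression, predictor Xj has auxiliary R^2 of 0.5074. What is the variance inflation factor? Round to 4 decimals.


VIF = 1 / (1 - 0.5074).
= 1 / 0.4926 = 2.0300.

2.0300


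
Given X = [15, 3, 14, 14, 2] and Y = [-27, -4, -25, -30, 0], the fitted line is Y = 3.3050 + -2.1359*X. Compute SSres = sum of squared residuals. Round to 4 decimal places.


For each point, residual = actual - predicted.
Residuals: [1.7335, -0.8973, 1.5976, -3.4024, 0.9668].
Sum of squared residuals = 18.8735.

18.8735


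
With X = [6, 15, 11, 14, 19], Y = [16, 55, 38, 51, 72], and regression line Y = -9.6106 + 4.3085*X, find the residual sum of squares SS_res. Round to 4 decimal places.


Compute predicted values, then residuals = yi - yhat_i.
Residuals: [-0.2404, -0.0169, 0.2171, 0.2916, -0.2509].
SSres = sum(residual^2) = 0.2532.

0.2532


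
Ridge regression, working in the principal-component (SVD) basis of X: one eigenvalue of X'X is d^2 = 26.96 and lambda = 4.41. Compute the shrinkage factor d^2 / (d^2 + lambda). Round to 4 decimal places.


Compute the denominator: 26.96 + 4.41 = 31.3700.
Shrinkage factor = 26.96 / 31.3700 = 0.8594.

0.8594


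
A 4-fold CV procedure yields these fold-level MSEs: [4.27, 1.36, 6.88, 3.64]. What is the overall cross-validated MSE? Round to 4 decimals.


Add all fold MSEs: 16.1500.
Divide by k = 4: 16.1500/4 = 4.0375.

4.0375


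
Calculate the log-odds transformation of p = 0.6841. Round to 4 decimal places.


The odds are p/(1-p) = 0.6841 / 0.3159 = 2.1656.
logit(p) = ln(2.1656) = 0.7727.

0.7727


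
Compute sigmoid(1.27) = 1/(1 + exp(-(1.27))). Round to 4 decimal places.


Compute exp(-1.2700) = 0.2808.
Sigmoid = 1 / (1 + 0.2808) = 1 / 1.2808 = 0.7807.

0.7807


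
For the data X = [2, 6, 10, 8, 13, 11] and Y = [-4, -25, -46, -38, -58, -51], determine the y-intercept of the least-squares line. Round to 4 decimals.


First find the slope: b1 = -5.0043.
Means: xbar = 8.3333, ybar = -37.0000.
b0 = ybar - b1 * xbar = -37.0000 - -5.0043 * 8.3333 = 4.7026.

4.7026


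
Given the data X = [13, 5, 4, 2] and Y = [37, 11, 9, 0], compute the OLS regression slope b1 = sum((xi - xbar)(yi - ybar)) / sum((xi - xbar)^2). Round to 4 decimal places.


Calculate xbar = 6.0000, ybar = 14.2500.
S_xx = 70.0000, S_xy = 230.0000.
Using b1 = S_xy / S_xx = 230.0000 / 70.0000, we get b1 = 3.2857.

3.2857


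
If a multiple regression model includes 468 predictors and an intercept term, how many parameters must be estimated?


Total coefficients = number of predictors + 1 (for the intercept).
= 468 + 1 = 469.

469


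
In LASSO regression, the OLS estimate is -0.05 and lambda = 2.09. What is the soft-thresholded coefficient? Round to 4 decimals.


|beta_OLS| = 0.05.
lambda = 2.09.
Since |beta| <= lambda, the coefficient is set to 0.
Result = 0.0000.

0.0000


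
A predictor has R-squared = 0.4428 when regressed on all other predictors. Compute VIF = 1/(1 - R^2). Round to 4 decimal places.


Using VIF = 1/(1 - R^2_j):
1 - 0.4428 = 0.5572.
VIF = 1.7947.

1.7947


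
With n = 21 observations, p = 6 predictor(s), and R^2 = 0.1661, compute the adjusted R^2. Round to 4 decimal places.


Adjusted R^2 = 1 - (1 - R^2) * (n-1)/(n-p-1).
(1 - R^2) = 0.8339.
(n-1)/(n-p-1) = 20/14.
(1 - R^2) * (n-1) = 0.8339 * 20 = 16.6780.
Divide by (n-p-1): 16.6780 / 14 = 1.1913.
Adj R^2 = 1 - 1.1913 = -0.1913.

-0.1913


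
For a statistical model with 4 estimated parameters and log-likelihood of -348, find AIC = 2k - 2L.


AIC = 2k - 2*loglik = 2(4) - 2(-348).
= 8 + 696 = 704.

704


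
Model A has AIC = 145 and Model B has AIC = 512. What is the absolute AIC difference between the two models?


Compute |145 - 512| = 367.
Model A has the smaller AIC.

367


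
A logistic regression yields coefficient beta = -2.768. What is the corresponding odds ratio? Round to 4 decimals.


The odds ratio is computed as:
OR = e^(-2.768) = 0.0628.

0.0628


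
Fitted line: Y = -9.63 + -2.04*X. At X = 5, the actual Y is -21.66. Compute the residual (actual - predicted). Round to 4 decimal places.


Predicted = -9.63 + -2.04 * 5 = -19.8300.
Residual = -21.66 - -19.8300 = -1.8300.

-1.8300


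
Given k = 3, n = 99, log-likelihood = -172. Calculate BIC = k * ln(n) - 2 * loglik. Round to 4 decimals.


ln(99) = 4.595120.
k * ln(n) = 3 * 4.595120 = 13.785360.
-2L = 344.
BIC = 13.785360 + 344 = 357.785360, which rounds to 357.7854.

357.7854


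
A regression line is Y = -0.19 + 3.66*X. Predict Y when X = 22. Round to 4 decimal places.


Plug X = 22 into Y = -0.19 + 3.66*X:
Y = -0.19 + 80.5200 = 80.3300.

80.3300


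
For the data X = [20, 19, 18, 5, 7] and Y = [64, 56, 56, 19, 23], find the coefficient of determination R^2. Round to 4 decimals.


The fitted line is Y = 3.5880 + 2.8994*X.
SSres = 14.7079, SStot = 1753.2000.
R^2 = 1 - SSres/SStot = 0.9916.

0.9916


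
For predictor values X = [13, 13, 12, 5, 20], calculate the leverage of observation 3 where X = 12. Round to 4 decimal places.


Compute xbar = 12.6000 with n = 5 observations.
SXX = 113.2000.
Leverage = 1/5 + (12 - 12.6000)^2/113.2000 = 0.2032.

0.2032


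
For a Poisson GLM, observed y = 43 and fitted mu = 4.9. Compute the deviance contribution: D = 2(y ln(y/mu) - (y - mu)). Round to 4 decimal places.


Compute y*ln(y/mu) = 43*ln(43/4.9) = 43*2.171965 = 93.394495.
y - mu = 38.1.
D = 2*(93.394495 - (38.1)) = 110.588990, which rounds to 110.5890.

110.5890


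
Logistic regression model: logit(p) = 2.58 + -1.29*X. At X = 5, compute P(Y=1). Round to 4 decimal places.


Compute z = 2.58 + (-1.29)(5) = -3.8700.
exp(-z) = 47.9424.
P = 1/(1 + 47.9424) = 0.0204.

0.0204


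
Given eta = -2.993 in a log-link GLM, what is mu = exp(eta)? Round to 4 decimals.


The inverse log link gives:
mu = exp(-2.993) = 0.0501.

0.0501


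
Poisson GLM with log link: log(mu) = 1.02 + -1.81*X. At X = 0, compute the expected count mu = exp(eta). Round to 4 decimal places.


Compute eta = 1.02 + -1.81 * 0 = 1.0200.
Apply inverse link: mu = e^1.0200 = 2.7732.

2.7732


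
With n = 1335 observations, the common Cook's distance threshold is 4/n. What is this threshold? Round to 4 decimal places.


The threshold is 4/n.
4/1335 = 0.0030.

0.0030


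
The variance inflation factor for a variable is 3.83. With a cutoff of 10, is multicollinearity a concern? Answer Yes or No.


The threshold is 10.
VIF = 3.83 is < 10.
Multicollinearity indication: No.

No


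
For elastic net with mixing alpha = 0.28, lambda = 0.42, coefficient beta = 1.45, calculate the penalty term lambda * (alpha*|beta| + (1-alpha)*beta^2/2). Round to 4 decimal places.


L1 component = 0.28 * |1.45| = 0.4060.
L2 component = 0.72 * 1.45^2 / 2 = 0.7569.
Penalty = 0.42 * (0.4060 + 0.7569) = 0.42 * 1.1629 = 0.4884.

0.4884


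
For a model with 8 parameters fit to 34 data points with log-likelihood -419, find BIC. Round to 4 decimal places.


Compute k*ln(n) = 8*ln(34) = 8*3.526361 = 28.210888.
Then -2*loglik = 838.
BIC = 28.210888 + 838 = 866.210888, which rounds to 866.2109.

866.2109


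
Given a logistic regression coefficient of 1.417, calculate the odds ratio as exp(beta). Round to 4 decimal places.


The odds ratio is computed as:
OR = e^(1.417) = 4.1247.

4.1247


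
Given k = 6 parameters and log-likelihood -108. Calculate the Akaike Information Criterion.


AIC = 2*6 - 2*(-108).
= 12 + 216 = 228.

228


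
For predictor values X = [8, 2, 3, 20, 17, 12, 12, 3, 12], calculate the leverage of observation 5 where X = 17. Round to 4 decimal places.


Compute xbar = 9.8889 with n = 9 observations.
SXX = 326.8889.
Leverage = 1/9 + (17 - 9.8889)^2/326.8889 = 0.2658.

0.2658


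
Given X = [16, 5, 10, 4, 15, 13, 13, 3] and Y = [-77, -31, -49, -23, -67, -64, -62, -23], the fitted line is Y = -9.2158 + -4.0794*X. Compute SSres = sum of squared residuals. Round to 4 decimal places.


For each point, residual = actual - predicted.
Residuals: [-2.5138, -1.3872, 1.0098, 2.5334, 3.4068, -1.7520, 0.2480, -1.5460].
Sum of squared residuals = 32.8087.

32.8087


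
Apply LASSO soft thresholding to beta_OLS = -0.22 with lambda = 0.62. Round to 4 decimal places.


Absolute value: |-0.22| = 0.22.
Compare to lambda = 0.62.
Since |beta| <= lambda, the coefficient is set to 0.

0.0000


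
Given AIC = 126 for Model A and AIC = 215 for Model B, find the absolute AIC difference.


Compute |126 - 215| = 89.
Model A has the smaller AIC.

89


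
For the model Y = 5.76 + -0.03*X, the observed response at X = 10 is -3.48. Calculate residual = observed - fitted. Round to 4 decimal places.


Compute yhat = 5.76 + (-0.03)(10) = 5.4600.
Residual = actual - predicted = -3.48 - 5.4600 = -8.9400.

-8.9400


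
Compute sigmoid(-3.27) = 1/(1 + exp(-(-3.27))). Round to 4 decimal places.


First, exp(3.2700) = 26.3113.
Then sigma(z) = 1/(1 + 26.3113) = 0.0366.

0.0366


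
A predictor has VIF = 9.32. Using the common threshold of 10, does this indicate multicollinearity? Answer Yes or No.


The threshold is 10.
VIF = 9.32 is < 10.
Multicollinearity indication: No.

No


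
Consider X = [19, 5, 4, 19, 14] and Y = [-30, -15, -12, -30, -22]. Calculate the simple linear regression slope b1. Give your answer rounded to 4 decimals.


The sample means are xbar = 12.2000 and ybar = -21.8000.
Compute S_xx = 214.8000 and S_xy = -241.2000.
Slope b1 = S_xy / S_xx = -241.2000 / 214.8000 = -1.1229.

-1.1229


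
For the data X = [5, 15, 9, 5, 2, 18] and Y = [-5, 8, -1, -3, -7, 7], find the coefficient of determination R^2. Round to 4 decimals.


The fitted line is Y = -8.8939 + 0.9697*X.
SSres = 10.6515, SStot = 196.8333.
R^2 = 1 - SSres/SStot = 0.9459.

0.9459


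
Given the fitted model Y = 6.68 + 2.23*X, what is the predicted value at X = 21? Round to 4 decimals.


Predicted value:
Y = 6.68 + (2.23)(21) = 6.68 + 46.8300 = 53.5100.

53.5100


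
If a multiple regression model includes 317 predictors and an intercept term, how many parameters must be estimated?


Including the intercept, the model has 317 predictor coefficients + 1 intercept.
Total = 318.

318


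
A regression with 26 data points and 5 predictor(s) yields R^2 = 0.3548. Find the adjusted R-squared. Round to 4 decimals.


Adjusted R^2 = 1 - (1 - R^2) * (n-1)/(n-p-1).
(1 - R^2) = 0.6452.
(n-1)/(n-p-1) = 25/20.
(1 - R^2) * (n-1) = 0.6452 * 25 = 16.1300.
Divide by (n-p-1): 16.1300 / 20 = 0.8065.
Adj R^2 = 1 - 0.8065 = 0.1935.

0.1935


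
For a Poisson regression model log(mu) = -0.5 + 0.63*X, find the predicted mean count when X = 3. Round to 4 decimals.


Linear predictor: eta = -0.5 + (0.63)(3) = 1.3900.
Expected count: mu = exp(1.3900) = 4.0149.

4.0149


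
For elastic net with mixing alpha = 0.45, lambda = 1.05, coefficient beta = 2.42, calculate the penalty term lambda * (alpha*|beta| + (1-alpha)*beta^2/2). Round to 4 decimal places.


alpha * |beta| = 0.45 * 2.42 = 1.0890.
(1-alpha) * beta^2/2 = 0.55 * 5.8564/2 = 1.6105.
Total = 1.05 * (1.0890 + 1.6105) = 2.8345.

2.8345


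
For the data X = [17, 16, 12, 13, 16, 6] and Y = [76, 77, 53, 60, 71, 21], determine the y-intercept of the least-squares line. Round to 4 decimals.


First find the slope: b1 = 5.1440.
Means: xbar = 13.3333, ybar = 59.6667.
b0 = ybar - b1 * xbar = 59.6667 - 5.1440 * 13.3333 = -8.9200.

-8.9200


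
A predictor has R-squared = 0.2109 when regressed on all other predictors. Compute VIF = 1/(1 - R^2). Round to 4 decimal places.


Denominator: 1 - 0.2109 = 0.7891.
VIF = 1 / 0.7891 = 1.2673.

1.2673


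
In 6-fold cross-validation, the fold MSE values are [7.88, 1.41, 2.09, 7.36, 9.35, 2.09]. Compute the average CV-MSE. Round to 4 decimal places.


Total MSE across folds = 30.1800.
CV-MSE = 30.1800/6 = 5.0300.

5.0300


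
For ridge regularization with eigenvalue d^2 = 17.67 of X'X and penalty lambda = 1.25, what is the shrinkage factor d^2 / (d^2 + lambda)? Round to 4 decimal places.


Compute the denominator: 17.67 + 1.25 = 18.9200.
Shrinkage factor = 17.67 / 18.9200 = 0.9339.

0.9339


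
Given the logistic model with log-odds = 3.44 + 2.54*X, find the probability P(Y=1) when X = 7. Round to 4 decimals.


Linear predictor: z = 3.44 + 2.54 * 7 = 21.2200.
P = 1/(1 + exp(-21.2200)) = 1/(1 + 0.0000) = 1.0000.

1.0000


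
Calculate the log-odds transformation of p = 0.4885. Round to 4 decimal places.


Compute the odds: 0.4885/0.5115 = 0.9550.
Take the natural log: ln(0.9550) = -0.0460.

-0.0460


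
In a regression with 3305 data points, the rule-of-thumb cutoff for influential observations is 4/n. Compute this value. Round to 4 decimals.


Using the rule of thumb:
Threshold = 4 / 3305 = 0.0012.

0.0012


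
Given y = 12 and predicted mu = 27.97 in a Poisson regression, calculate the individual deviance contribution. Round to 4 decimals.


y/mu = 12/27.97 = 0.429031 (approx.), and ln(12/27.97) = -0.846226.
y * ln(y/mu) = 12 * -0.846226 = -10.154712.
y - mu = -15.97.
D = 2 * (-10.154712 - -15.97) = 11.630576, which rounds to 11.6306.

11.6306


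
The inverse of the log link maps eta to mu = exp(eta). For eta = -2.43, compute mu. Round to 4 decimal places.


The inverse log link gives:
mu = exp(-2.43) = 0.0880.

0.0880


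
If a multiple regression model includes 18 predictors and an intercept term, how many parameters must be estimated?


Each predictor gets one coefficient, plus one intercept.
Total parameters = 18 + 1 = 19.

19


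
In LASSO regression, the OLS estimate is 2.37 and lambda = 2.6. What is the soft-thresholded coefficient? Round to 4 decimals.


Check: |2.37| = 2.37 vs lambda = 2.6.
Since |beta| <= lambda, the coefficient is set to 0.
Soft-thresholded coefficient = 0.0000.

0.0000


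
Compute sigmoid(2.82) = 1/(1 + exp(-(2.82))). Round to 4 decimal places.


Compute exp(-2.8200) = 0.0596.
Sigmoid = 1 / (1 + 0.0596) = 1 / 1.0596 = 0.9437.

0.9437


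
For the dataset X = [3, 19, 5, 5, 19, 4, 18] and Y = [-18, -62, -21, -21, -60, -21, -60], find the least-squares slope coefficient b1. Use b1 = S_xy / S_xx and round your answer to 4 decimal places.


Calculate xbar = 10.4286, ybar = -37.5714.
S_xx = 359.7143, S_xy = -1003.2857.
Using b1 = S_xy / S_xx = -1003.2857 / 359.7143, we get b1 = -2.7891.

-2.7891


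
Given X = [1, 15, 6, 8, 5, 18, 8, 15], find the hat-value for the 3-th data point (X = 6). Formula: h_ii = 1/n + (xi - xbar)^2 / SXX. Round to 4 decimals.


Mean of X: xbar = 9.5000.
SXX = 242.0000.
For X = 6: h = 1/8 + (6 - 9.5000)^2/242.0000 = 0.1756.

0.1756


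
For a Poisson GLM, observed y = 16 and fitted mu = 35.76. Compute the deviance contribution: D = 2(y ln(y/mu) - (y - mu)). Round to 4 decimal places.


Compute y*ln(y/mu) = 16*ln(16/35.76) = 16*-0.804241 = -12.867856.
y - mu = -19.76.
D = 2*(-12.867856 - (-19.76)) = 13.784288, which rounds to 13.7843.

13.7843


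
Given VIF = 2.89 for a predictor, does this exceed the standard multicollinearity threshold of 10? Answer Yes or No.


The threshold is 10.
VIF = 2.89 is < 10.
Multicollinearity indication: No.

No


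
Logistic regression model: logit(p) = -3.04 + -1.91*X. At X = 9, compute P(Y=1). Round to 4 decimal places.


Compute z = -3.04 + (-1.91)(9) = -20.2300.
exp(-z) = 610628919.7602.
P = 1/(1 + 610628919.7602) = 0.0000.

0.0000


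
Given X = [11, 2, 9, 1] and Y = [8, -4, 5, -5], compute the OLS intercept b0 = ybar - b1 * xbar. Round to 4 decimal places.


Compute b1 = 1.2977 from the OLS formula.
With xbar = 5.7500 and ybar = 1.0000, the intercept is:
b0 = 1.0000 - 1.2977 * 5.7500 = -6.4615.

-6.4615


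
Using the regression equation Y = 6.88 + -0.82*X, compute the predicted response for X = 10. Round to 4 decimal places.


Substitute X = 10 into the equation:
Y = 6.88 + -0.82 * 10 = 6.88 + -8.2000 = -1.3200.

-1.3200


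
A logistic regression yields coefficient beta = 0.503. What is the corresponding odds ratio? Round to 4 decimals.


exp(0.503) = 1.6537.
So the odds ratio is 1.6537.

1.6537


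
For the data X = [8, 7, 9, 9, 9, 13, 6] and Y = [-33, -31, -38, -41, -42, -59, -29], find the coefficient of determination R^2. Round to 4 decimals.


Fit the OLS line: b0 = 0.0874, b1 = -4.4854.
SSres = 21.9223.
SStot = 614.0000.
R^2 = 1 - 21.9223/614.0000 = 0.9643.

0.9643


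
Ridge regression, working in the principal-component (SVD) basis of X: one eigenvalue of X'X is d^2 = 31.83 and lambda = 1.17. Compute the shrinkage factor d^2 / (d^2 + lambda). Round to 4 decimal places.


Denominator = d^2 + lambda = 31.83 + 1.17 = 33.0000.
Shrinkage = 31.83 / 33.0000 = 0.9645.

0.9645


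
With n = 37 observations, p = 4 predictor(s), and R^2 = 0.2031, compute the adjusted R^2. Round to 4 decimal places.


Plug in: Adj R^2 = 1 - (1 - 0.2031) * 36/32.
= 1 - 0.7969 * 36/32
= 1 - 28.6884 / 32
= 1 - 0.8965 = 0.1035.

0.1035


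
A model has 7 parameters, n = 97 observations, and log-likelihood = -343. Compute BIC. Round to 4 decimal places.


k * ln(n) = 7 * ln(97) = 7 * 4.574711 = 32.022977.
-2 * loglik = -2 * (-343) = 686.
BIC = 32.022977 + 686 = 718.022977, which rounds to 718.0230.

718.0230


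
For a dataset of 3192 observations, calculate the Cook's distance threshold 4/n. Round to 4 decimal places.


Using the rule of thumb:
Threshold = 4 / 3192 = 0.0013.

0.0013


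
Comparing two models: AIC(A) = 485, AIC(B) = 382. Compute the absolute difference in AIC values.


Absolute difference = |485 - 382| = 103.
The model with lower AIC (B) is preferred.

103


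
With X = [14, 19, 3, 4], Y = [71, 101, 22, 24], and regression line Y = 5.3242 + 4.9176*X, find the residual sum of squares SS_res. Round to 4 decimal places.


For each point, residual = actual - predicted.
Residuals: [-3.1706, 2.2414, 1.9230, -0.9946].
Sum of squared residuals = 19.7637.

19.7637


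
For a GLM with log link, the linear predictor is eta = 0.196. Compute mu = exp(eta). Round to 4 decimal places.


The inverse log link gives:
mu = exp(0.196) = 1.2165.

1.2165


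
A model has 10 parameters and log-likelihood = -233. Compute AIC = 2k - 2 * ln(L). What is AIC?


AIC = 2k - 2*loglik = 2(10) - 2(-233).
= 20 + 466 = 486.

486


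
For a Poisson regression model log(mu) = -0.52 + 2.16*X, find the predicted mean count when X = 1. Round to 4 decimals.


eta = -0.52 + 2.16 * 1 = 1.6400.
mu = exp(1.6400) = 5.1552.

5.1552


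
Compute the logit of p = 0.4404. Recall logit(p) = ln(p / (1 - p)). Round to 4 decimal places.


The odds are p/(1-p) = 0.4404 / 0.5596 = 0.7870.
logit(p) = ln(0.7870) = -0.2395.

-0.2395


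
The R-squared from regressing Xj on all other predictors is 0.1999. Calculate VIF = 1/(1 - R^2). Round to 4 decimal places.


VIF = 1 / (1 - 0.1999).
= 1 / 0.8001 = 1.2498.

1.2498


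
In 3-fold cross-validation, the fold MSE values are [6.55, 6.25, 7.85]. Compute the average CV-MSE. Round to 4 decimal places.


Sum of fold MSEs = 20.6500.
Average = 20.6500 / 3 = 6.8833.

6.8833


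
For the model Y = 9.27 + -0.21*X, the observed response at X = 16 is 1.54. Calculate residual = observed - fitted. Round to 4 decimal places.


Compute yhat = 9.27 + (-0.21)(16) = 5.9100.
Residual = actual - predicted = 1.54 - 5.9100 = -4.3700.

-4.3700


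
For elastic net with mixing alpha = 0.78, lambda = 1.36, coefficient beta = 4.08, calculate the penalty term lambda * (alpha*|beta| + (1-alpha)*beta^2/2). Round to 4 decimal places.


alpha * |beta| = 0.78 * 4.08 = 3.1824.
(1-alpha) * beta^2/2 = 0.22 * 16.6464/2 = 1.8311.
Total = 1.36 * (3.1824 + 1.8311) = 6.8184.

6.8184


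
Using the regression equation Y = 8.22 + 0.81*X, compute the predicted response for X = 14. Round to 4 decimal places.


Plug X = 14 into Y = 8.22 + 0.81*X:
Y = 8.22 + 11.3400 = 19.5600.

19.5600


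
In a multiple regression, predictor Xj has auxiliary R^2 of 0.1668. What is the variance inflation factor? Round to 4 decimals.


VIF = 1 / (1 - 0.1668).
= 1 / 0.8332 = 1.2002.

1.2002


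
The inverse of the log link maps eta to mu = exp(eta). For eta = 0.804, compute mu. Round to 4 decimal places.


The inverse log link gives:
mu = exp(0.804) = 2.2345.

2.2345


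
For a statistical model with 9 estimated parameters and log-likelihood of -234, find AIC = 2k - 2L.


Compute:
2k = 2*9 = 18.
-2*loglik = -2*(-234) = 468.
AIC = 18 + 468 = 486.

486


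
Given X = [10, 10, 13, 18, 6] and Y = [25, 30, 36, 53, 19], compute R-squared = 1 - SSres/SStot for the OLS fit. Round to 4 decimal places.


The fitted line is Y = -0.1894 + 2.8763*X.
SSres = 21.9874, SStot = 677.2000.
R^2 = 1 - SSres/SStot = 0.9675.

0.9675


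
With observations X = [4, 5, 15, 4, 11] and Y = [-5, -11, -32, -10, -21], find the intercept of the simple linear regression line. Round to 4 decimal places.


First find the slope: b1 = -2.1235.
Means: xbar = 7.8000, ybar = -15.8000.
b0 = ybar - b1 * xbar = -15.8000 - -2.1235 * 7.8000 = 0.7632.

0.7632


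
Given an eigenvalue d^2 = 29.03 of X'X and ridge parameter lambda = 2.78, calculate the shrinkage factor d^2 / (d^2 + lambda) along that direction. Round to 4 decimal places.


Compute the denominator: 29.03 + 2.78 = 31.8100.
Shrinkage factor = 29.03 / 31.8100 = 0.9126.

0.9126


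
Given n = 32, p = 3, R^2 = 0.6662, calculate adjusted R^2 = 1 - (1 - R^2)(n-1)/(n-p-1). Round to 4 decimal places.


Using the formula:
(1 - 0.6662) = 0.3338.
Multiply by 31/28: 0.3338 * 31 = 10.3478, then 10.3478 / 28 = 0.3696.
Adj R^2 = 1 - 0.3696 = 0.6304.

0.6304


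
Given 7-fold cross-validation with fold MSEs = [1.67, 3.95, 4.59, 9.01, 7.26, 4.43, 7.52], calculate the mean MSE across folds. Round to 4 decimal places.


Sum of fold MSEs = 38.4300.
Average = 38.4300 / 7 = 5.4900.

5.4900


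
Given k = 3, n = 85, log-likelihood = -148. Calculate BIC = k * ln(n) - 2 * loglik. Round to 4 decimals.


k * ln(n) = 3 * ln(85) = 3 * 4.442651 = 13.327953.
-2 * loglik = -2 * (-148) = 296.
BIC = 13.327953 + 296 = 309.327953, which rounds to 309.3280.

309.3280


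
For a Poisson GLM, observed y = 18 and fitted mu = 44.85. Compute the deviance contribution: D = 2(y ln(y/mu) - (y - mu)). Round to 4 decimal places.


Compute y*ln(y/mu) = 18*ln(18/44.85) = 18*-0.912952 = -16.433136.
y - mu = -26.85.
D = 2*(-16.433136 - (-26.85)) = 20.833728, which rounds to 20.8337.

20.8337


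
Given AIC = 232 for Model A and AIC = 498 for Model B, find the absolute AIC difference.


Compute |232 - 498| = 266.
Model A has the smaller AIC.

266


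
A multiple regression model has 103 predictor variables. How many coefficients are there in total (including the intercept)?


Each predictor gets one coefficient, plus one intercept.
Total parameters = 103 + 1 = 104.

104


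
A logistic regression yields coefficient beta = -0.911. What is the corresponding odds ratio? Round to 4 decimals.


Odds ratio = exp(beta) = exp(-0.911).
= 0.4021.

0.4021


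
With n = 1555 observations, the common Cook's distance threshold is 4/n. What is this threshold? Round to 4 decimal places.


Cook's distance cutoff = 4/n = 4/1555.
= 0.0026.

0.0026


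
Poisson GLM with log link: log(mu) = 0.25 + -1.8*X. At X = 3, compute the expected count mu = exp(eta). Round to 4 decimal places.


Linear predictor: eta = 0.25 + (-1.8)(3) = -5.1500.
Expected count: mu = exp(-5.1500) = 0.0058.

0.0058


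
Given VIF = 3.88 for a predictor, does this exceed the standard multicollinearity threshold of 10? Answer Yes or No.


Check: VIF = 3.88 vs threshold = 10.
Since 3.88 < 10, the answer is No.

No


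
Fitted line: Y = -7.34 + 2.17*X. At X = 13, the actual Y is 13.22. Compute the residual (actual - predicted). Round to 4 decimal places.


Predicted = -7.34 + 2.17 * 13 = 20.8700.
Residual = 13.22 - 20.8700 = -7.6500.

-7.6500


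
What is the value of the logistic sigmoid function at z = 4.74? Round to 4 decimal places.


Compute exp(-4.7400) = 0.0087.
Sigmoid = 1 / (1 + 0.0087) = 1 / 1.0087 = 0.9913.

0.9913


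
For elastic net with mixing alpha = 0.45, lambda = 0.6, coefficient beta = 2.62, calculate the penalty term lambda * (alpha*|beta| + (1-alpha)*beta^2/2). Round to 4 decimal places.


L1 component = 0.45 * |2.62| = 1.1790.
L2 component = 0.55 * 2.62^2 / 2 = 1.8877.
Penalty = 0.6 * (1.1790 + 1.8877) = 0.6 * 3.0667 = 1.8400.

1.8400


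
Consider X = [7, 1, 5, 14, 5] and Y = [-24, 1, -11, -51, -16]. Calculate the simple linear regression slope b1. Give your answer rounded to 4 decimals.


First compute the means: xbar = 6.4000, ybar = -20.2000.
Then S_xx = sum((xi - xbar)^2) = 91.2000.
S_xy = sum((xi - xbar)(yi - ybar)) = -369.6000.
b1 = S_xy / S_xx = -369.6000 / 91.2000 = -4.0526.

-4.0526


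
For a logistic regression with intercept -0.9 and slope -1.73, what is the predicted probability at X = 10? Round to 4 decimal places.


z = -0.9 + -1.73 * 10 = -18.2000.
Sigmoid: P = 1 / (1 + exp(18.2000)) = 0.0000.

0.0000


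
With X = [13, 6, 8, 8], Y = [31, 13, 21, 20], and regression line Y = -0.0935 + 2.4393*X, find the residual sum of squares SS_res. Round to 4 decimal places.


Predicted values from Y = -0.0935 + 2.4393*X.
Residuals: [-0.6174, -1.5423, 1.5791, 0.5791].
SSres = 5.5888.

5.5888


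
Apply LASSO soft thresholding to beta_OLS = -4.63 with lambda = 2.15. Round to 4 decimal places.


Absolute value: |-4.63| = 4.63.
Compare to lambda = 2.15.
Since |beta| > lambda, coefficient = sign(beta)*(|beta| - lambda) = -2.4800.

-2.4800


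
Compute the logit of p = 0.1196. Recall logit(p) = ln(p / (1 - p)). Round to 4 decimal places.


Compute the odds: 0.1196/0.8804 = 0.1358.
Take the natural log: ln(0.1358) = -1.9962.

-1.9962


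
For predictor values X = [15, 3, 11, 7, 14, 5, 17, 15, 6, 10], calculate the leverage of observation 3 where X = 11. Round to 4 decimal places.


Mean of X: xbar = 10.3000.
SXX = 214.1000.
For X = 11: h = 1/10 + (11 - 10.3000)^2/214.1000 = 0.1023.

0.1023


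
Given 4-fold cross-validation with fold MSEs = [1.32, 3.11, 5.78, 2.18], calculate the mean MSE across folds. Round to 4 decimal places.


Sum of fold MSEs = 12.3900.
Average = 12.3900 / 4 = 3.0975.

3.0975


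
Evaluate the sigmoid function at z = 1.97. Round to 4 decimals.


Compute exp(-1.9700) = 0.1395.
Sigmoid = 1 / (1 + 0.1395) = 1 / 1.1395 = 0.8776.

0.8776


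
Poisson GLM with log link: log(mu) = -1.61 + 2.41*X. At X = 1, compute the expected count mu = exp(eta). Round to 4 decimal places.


eta = -1.61 + 2.41 * 1 = 0.8000.
mu = exp(0.8000) = 2.2255.

2.2255


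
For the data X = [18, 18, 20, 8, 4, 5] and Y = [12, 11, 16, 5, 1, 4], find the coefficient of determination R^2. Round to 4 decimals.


Fit the OLS line: b0 = -1.1057, b1 = 0.7621.
SSres = 9.0132.
SStot = 162.8333.
R^2 = 1 - 9.0132/162.8333 = 0.9446.

0.9446


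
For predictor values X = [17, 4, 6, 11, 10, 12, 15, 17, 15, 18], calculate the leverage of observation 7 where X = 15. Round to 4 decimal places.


n = 10, xbar = 12.5000.
SXX = sum((xi - xbar)^2) = 206.5000.
h = 1/10 + (15 - 12.5000)^2 / 206.5000 = 0.1303.

0.1303


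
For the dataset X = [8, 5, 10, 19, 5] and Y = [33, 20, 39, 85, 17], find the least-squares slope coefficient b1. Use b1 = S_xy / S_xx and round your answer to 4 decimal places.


The sample means are xbar = 9.4000 and ybar = 38.8000.
Compute S_xx = 133.2000 and S_xy = 630.4000.
Slope b1 = S_xy / S_xx = 630.4000 / 133.2000 = 4.7327.

4.7327


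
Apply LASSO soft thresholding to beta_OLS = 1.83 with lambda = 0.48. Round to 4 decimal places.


Check: |1.83| = 1.83 vs lambda = 0.48.
Since |beta| > lambda, coefficient = sign(beta)*(|beta| - lambda) = 1.3500.
Soft-thresholded coefficient = 1.3500.

1.3500


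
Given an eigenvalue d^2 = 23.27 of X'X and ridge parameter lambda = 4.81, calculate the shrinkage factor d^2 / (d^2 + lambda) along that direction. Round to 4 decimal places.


Denominator = d^2 + lambda = 23.27 + 4.81 = 28.0800.
Shrinkage = 23.27 / 28.0800 = 0.8287.

0.8287


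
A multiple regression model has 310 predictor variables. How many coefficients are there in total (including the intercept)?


Including the intercept, the model has 310 predictor coefficients + 1 intercept.
Total = 311.

311


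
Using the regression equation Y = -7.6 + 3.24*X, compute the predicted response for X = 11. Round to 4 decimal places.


Substitute X = 11 into the equation:
Y = -7.6 + 3.24 * 11 = -7.6 + 35.6400 = 28.0400.

28.0400


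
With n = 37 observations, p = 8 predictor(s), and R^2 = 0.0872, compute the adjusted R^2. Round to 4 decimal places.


Using the formula:
(1 - 0.0872) = 0.9128.
Multiply by 36/28: 0.9128 * 36 = 32.8608, then 32.8608 / 28 = 1.1736.
Adj R^2 = 1 - 1.1736 = -0.1736.

-0.1736


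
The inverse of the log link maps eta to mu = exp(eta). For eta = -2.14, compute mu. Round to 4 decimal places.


Apply the inverse link:
mu = e^-2.14 = 0.1177.

0.1177


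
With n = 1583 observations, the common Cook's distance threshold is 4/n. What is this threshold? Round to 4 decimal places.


Using the rule of thumb:
Threshold = 4 / 1583 = 0.0025.

0.0025


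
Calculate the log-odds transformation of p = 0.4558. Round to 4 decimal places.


1 - p = 0.5442.
p/(1-p) = 0.8376.
logit = ln(0.8376) = -0.1773.

-0.1773


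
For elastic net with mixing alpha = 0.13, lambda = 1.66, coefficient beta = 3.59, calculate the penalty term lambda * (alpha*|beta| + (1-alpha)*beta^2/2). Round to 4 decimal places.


Compute:
L1 = 0.13 * 3.59 = 0.4667.
L2 = 0.87 * 3.59^2 / 2 = 5.6063.
Penalty = 1.66 * (0.4667 + 5.6063) = 10.0812.

10.0812


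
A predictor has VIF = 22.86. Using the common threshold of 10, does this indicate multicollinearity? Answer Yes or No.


Check: VIF = 22.86 vs threshold = 10.
Since 22.86 >= 10, the answer is Yes.

Yes


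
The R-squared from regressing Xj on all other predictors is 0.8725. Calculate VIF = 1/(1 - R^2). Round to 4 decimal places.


Denominator: 1 - 0.8725 = 0.1275.
VIF = 1 / 0.1275 = 7.8431.

7.8431


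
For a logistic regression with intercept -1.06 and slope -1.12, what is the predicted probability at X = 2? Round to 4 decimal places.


Linear predictor: z = -1.06 + -1.12 * 2 = -3.3000.
P = 1/(1 + exp(3.3000)) = 1/(1 + 27.1126) = 0.0356.

0.0356


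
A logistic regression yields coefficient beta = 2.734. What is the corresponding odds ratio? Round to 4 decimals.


exp(2.734) = 15.3943.
So the odds ratio is 15.3943.

15.3943


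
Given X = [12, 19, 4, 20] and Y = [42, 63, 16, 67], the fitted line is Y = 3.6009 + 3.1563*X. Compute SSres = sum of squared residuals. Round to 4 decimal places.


For each point, residual = actual - predicted.
Residuals: [0.5235, -0.5706, -0.2261, 0.2731].
Sum of squared residuals = 0.7253.

0.7253


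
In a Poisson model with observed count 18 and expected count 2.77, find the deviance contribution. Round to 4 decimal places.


First: ln(18/2.77) = 1.871524.
Then: 18 * 1.871524 = 33.687432.
y - mu = 18 - 2.77 = 15.23.
D = 2(33.687432 - 15.23) = 36.914864, which rounds to 36.9149.

36.9149


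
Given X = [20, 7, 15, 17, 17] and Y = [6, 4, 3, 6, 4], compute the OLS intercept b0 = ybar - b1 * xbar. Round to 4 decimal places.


Compute b1 = 0.1384 from the OLS formula.
With xbar = 15.2000 and ybar = 4.6000, the intercept is:
b0 = 4.6000 - 0.1384 * 15.2000 = 2.4959.

2.4959
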